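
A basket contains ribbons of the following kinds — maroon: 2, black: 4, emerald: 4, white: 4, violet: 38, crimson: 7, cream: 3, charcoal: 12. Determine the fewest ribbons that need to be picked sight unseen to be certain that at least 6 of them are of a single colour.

An adversary could hand out at most 5 ribbons per colour (5 colours run out sooner): 2 + 4 + 4 + 4 + 5 + 5 + 3 + 5 = 32 ribbons and still no colour has 6.
By pigeonhole, one more ribbon lands in a colour already at 5, so 33 draws are enough and 32 are not.

33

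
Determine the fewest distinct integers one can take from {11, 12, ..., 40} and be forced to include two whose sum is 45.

19

Two chosen integers sum to 45 exactly when both halves of some pair {x, 45−x} with 11 ≤ x ≤ 45−x ≤ 34 are chosen — 12 such pairs.
The remaining 6 elements (those with no distinct partner in range) can never complete a 45-sum, so the worst case takes all of them and one from each pair: 6 + 12 = 18.
By pigeonhole, the 19th integer has to be the second member of some pair, so 18 + 1 = 19.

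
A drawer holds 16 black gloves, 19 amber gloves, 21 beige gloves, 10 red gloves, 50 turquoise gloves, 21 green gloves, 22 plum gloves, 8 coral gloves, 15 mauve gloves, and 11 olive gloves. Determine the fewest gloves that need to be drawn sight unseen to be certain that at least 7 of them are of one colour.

Put each drawn glove into a box by colour. The largest draw with every box below 7 takes min(count, 6) from each colour.
Σ min(cᵢ, 6) = 6 + 6 + 6 + 6 + 6 + 6 + 6 + 6 + 6 + 6 = 60.
Draw number 60 + 1 = 61 must push one box to 7.

61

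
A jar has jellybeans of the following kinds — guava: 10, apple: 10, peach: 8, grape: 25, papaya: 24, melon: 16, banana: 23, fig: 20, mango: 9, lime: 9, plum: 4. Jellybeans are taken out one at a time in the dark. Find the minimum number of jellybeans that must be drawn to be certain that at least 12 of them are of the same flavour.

Put each drawn jellybean into a box by flavour. The largest draw with every box below 12 takes min(count, 11) from each flavour; flavours with fewer than 11 contribute all they have.
Σ min(cᵢ, 11) = 10 + 10 + 8 + 11 + 11 + 11 + 11 + 11 + 9 + 9 + 4 = 105.
Draw number 105 + 1 = 106 must push one box to 12.

106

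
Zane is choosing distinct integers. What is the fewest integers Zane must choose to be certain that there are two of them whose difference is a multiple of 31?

32

Integers whose pairwise differences are multiples of 31 are exactly those sharing a remainder mod 31. Pigeonhole: the 31 residue classes mod 31 are the pigeonholes.
With 31 integers one could put 1 in each residue class and have no class reach 2.
The 32nd integer pushes some class to 2, so 31·1 + 1 = 32.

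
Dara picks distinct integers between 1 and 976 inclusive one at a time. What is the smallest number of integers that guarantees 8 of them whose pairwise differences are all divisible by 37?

260

Integers whose pairwise differences are multiples of 37 are exactly those sharing a remainder mod 37. The 37 residue classes mod 37 are the pigeonholes.
With 259 integers one could put 7 in each residue class and have no class reach 8.
The 260th integer pushes some class to 8, so 37·7 + 1 = 260.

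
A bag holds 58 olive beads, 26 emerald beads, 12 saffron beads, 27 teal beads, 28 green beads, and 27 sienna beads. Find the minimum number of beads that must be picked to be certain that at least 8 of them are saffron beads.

In the worst case for collecting saffron beads, every non-saffron bead comes out first.
There are 58 + 26 + 27 + 28 + 27 = 166 non-saffron beads altogether.
After those, each further bead must be saffron, so 166 + 8 = 174 draws guarantee 8 saffron beads.

174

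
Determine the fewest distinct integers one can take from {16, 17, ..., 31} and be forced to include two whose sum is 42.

12

Group the elements by complementary pair {x, 42−x}: {16,26}, {17,25}, {18,24}, …, giving 5 two-element pairs, the single value 21 (it cannot pair with itself since the integers are distinct), and 5 integers whose partner 42−x falls outside [16,31].
By the pigeonhole principle, treating each of those 11 groups as a pigeonhole, one can pick one integer per group — 11 integers — with no two summing to 42.
The 12th integer lands in an occupied pair, forcing a sum of 42.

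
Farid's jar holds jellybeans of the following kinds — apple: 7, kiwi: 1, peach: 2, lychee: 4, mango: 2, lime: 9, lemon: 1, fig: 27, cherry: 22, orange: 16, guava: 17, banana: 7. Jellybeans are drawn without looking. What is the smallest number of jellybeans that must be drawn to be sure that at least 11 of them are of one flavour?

Pigeonhole: put each drawn jellybean into a box by flavour. The largest draw with every box below 11 takes min(count, 10) from each flavour; flavours with fewer than 10 contribute all they have.
Σ min(cᵢ, 10) = 7 + 1 + 2 + 4 + 2 + 9 + 1 + 10 + 10 + 10 + 10 + 7 = 73.
Draw number 73 + 1 = 74 must push one box to 11.

74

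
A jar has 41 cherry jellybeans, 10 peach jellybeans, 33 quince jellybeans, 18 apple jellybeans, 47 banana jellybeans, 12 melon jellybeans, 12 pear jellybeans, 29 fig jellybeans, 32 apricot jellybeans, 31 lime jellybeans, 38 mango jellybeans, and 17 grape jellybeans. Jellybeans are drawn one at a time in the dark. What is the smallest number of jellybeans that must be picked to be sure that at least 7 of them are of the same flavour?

73

An adversary could hand out at most 6 jellybeans per flavour: 6 + 6 + 6 + 6 + 6 + 6 + 6 + 6 + 6 + 6 + 6 + 6 = 72 jellybeans and still no flavour has 7.
Pigeonhole: one more jellybean lands in a flavour already at 6, so 73 draws are enough and 72 are not.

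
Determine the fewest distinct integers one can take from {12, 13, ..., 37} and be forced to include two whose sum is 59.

Group the elements by complementary pair {x, 59−x}: {22,37}, {23,36}, {24,35}, …, giving 8 two-element pairs and 10 integers whose partner 59−x falls outside [12,37].
By the pigeonhole principle, treating each of those 18 groups as a pigeonhole, one can pick one integer per group — 18 integers — with no two summing to 59.
The 19th integer lands in an occupied pair, forcing a sum of 59.

19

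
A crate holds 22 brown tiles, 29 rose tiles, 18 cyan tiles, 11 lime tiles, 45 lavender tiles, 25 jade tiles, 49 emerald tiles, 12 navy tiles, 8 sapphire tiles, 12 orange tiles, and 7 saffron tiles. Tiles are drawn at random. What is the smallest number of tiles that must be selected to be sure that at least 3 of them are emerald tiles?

In the worst case for collecting emerald tiles, every non-emerald tile comes out first.
There are 22 + 29 + 18 + 11 + 45 + 25 + 12 + 8 + 12 + 7 = 189 non-emerald tiles altogether.
After those, each further tile must be emerald, so 189 + 3 = 192 draws guarantee 3 emerald tiles.

192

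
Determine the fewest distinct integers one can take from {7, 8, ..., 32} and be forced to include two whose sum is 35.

16

A set avoiding the sum 35 can contain at most one of each pair {x, 35−x}, plus the 4 elements whose complement lies outside the range.
The integers 18, …, 32 (15 of them) are such a set: any two sum to at least 18+19 = 37 > 35.
By the pigeonhole principle, any 16th integer completes one of the 11 pairs, so 16 choices force a sum of 35.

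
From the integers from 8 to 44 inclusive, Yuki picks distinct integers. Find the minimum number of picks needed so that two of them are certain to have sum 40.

Two chosen integers sum to 40 exactly when both halves of some pair {x, 40−x} with 8 ≤ x ≤ 40−x ≤ 32 are chosen — 12 such pairs.
The remaining 13 elements (those with no distinct partner in range) can never complete a 40-sum, so the worst case takes all of them and one from each pair: 13 + 12 = 25.
The 26th integer has to be the second member of some pair, so 25 + 1 = 26.

26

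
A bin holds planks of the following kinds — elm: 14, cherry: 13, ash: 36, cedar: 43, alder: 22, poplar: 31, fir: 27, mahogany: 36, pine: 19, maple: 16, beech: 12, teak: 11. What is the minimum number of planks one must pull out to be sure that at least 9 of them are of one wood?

97

An adversary could hand out at most 8 planks per wood: 8 + 8 + 8 + 8 + 8 + 8 + 8 + 8 + 8 + 8 + 8 + 8 = 96 planks and still no wood has 9.
One more plank lands in a wood already at 8, so 97 draws are enough and 96 are not.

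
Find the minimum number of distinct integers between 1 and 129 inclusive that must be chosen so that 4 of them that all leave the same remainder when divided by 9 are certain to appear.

By the pigeonhole principle, the 9 residue classes mod 9 are the pigeonholes.
With 27 integers one could put 3 in each residue class and have no class reach 4.
The 28th integer pushes some class to 4, so 9·3 + 1 = 28.

28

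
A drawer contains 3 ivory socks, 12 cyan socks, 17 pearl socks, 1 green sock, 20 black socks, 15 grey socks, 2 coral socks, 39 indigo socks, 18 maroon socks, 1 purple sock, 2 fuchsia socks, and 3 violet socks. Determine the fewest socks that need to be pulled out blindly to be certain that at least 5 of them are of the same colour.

An adversary could hand out at most 4 socks per colour (6 colours run out sooner): 3 + 4 + 4 + 1 + 4 + 4 + 2 + 4 + 4 + 1 + 2 + 3 = 36 socks and still no colour has 5.
By the pigeonhole principle, one more sock lands in a colour already at 4, so 37 draws are enough and 36 are not.

37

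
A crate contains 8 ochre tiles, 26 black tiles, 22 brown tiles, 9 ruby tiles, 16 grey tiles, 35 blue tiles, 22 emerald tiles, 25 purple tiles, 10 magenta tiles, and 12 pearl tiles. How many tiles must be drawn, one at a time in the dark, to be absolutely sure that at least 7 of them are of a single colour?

An adversary could hand out at most 6 tiles per colour: 6 + 6 + 6 + 6 + 6 + 6 + 6 + 6 + 6 + 6 = 60 tiles and still no colour has 7.
One more tile lands in a colour already at 6, so 61 draws are enough and 60 are not.

61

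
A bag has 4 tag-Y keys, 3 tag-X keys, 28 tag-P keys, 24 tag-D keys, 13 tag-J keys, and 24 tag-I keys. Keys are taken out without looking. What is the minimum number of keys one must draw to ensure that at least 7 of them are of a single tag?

By pigeonhole, put each drawn key into a box by tag. The largest draw with every box below 7 takes min(count, 6) from each tag; tags with fewer than 6 contribute all they have.
Σ min(cᵢ, 6) = 4 + 3 + 6 + 6 + 6 + 6 = 31.
Draw number 31 + 1 = 32 must push one box to 7.

32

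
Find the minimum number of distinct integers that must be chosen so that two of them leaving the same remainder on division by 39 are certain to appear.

By pigeonhole, the 39 residue classes mod 39 are the pigeonholes.
With 39 integers one could put 1 in each residue class and have no class reach 2.
The 40th integer pushes some class to 2, so 39·1 + 1 = 40.

40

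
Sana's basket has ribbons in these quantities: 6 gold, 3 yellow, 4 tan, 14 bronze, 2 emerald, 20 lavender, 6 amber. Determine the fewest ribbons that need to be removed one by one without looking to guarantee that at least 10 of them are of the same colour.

By the pigeonhole principle, put each drawn ribbon into a box by colour. The largest draw with every box below 10 takes min(count, 9) from each colour; colours with fewer than 9 contribute all they have.
Σ min(cᵢ, 9) = 6 + 3 + 4 + 9 + 2 + 9 + 6 = 39.
Draw number 39 + 1 = 40 must push one box to 10.

40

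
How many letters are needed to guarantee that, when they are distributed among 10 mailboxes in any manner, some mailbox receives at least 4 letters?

31

With 30 letters one could put exactly 3 in each of the 10 mailboxes, and no mailbox would reach 4.
By the pigeonhole principle, one more letter must land in a mailbox that already has 3, giving it 4.
So 10 × 3 + 1 = 31 letters are required.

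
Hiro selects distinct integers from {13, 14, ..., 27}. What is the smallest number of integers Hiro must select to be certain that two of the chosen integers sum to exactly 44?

11

Two chosen integers sum to 44 exactly when both halves of some pair {x, 44−x} with 17 ≤ x ≤ 44−x ≤ 27 are chosen — 5 such pairs.
The remaining 5 elements (those with no distinct partner in range) can never complete a 44-sum, so the worst case takes all of them and one from each pair: 5 + 5 = 10.
Pigeonhole: the 11th integer has to be the second member of some pair, so 10 + 1 = 11.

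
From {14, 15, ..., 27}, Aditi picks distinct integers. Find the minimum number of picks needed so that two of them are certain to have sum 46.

11

Two chosen integers sum to 46 exactly when both halves of some pair {x, 46−x} with 19 ≤ x ≤ 46−x ≤ 27 are chosen — 4 such pairs.
The remaining 6 elements (those with no distinct partner in range) can never complete a 46-sum, so the worst case takes all of them and one from each pair: 6 + 4 = 10.
The 11th integer has to be the second member of some pair, so 10 + 1 = 11.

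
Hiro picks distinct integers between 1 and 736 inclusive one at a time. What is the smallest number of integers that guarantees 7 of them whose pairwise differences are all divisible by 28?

169

Integers whose pairwise differences are multiples of 28 are exactly those sharing a remainder mod 28. By pigeonhole, the 28 residue classes mod 28 are the pigeonholes.
With 168 integers one could put 6 in each residue class and have no class reach 7.
The 169th integer pushes some class to 7, so 28·6 + 1 = 169.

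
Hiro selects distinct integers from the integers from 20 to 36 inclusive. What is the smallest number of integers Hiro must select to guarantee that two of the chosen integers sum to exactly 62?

A set avoiding the sum 62 can contain at most one of each pair {x, 62−x}, plus the 7 elements whose complement lies outside the range or equal to its own complement.
The integers 20, …, 31 (12 of them) are such a set: any two sum to at least 20+21 = 41 and at most 30+31 = 61 < 62.
By pigeonhole, any 13th integer completes one of the 5 pairs, so 13 choices force a sum of 62.

13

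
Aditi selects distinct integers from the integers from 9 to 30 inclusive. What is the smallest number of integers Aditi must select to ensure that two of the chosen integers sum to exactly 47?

A set avoiding the sum 47 can contain at most one of each pair {x, 47−x}, plus the 8 elements whose complement lies outside the range.
The integers 9, …, 23 (15 of them) are such a set: any two sum to at least 9+10 = 19 and at most 22+23 = 45 < 47.
By pigeonhole, any 16th integer completes one of the 7 pairs, so 16 choices force a sum of 47.

16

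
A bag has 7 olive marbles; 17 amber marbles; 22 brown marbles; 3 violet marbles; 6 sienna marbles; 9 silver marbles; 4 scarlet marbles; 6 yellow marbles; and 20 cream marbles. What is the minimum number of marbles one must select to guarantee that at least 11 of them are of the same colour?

66

An adversary could hand out at most 10 marbles per colour (6 colours run out sooner): 7 + 10 + 10 + 3 + 6 + 9 + 4 + 6 + 10 = 65 marbles and still no colour has 11.
By the pigeonhole principle, one more marble lands in a colour already at 10, so 66 draws are enough and 65 are not.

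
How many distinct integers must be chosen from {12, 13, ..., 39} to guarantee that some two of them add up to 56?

A set avoiding the sum 56 can contain at most one of each pair {x, 56−x}, plus the 6 elements whose complement lies outside the range or equal to its own complement.
The integers 12, …, 28 (17 of them) are such a set: any two sum to at least 12+13 = 25 and at most 27+28 = 55 < 56.
Pigeonhole: any 18th integer completes one of the 11 pairs, so 18 choices force a sum of 56.

18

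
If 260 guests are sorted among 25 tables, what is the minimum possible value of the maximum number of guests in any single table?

11

By the pigeonhole principle, the 25 tables are the holes and the 260 guests are the pigeons.
If every table held at most 10 guests, the total would be at most 25 × 10 = 250, which is less than 260.
So some table holds at least ⌈260/25⌉ = 11 guests.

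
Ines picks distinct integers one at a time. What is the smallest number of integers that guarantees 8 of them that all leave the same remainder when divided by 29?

The 29 residue classes mod 29 are the pigeonholes.
With 203 integers one could put 7 in each residue class and have no class reach 8.
The 204th integer pushes some class to 8, so 29·7 + 1 = 204.

204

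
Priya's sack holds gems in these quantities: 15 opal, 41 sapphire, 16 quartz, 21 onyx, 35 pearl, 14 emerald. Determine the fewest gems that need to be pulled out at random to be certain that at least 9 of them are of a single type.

49

An adversary could hand out at most 8 gems per type: 8 + 8 + 8 + 8 + 8 + 8 = 48 gems and still no type has 9.
Pigeonhole: one more gem lands in a type already at 8, so 49 draws are enough and 48 are not.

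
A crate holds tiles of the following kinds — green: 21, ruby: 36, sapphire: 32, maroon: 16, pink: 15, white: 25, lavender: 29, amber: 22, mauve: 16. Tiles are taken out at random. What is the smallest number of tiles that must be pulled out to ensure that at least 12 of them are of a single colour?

100

Pigeonhole: the 9 colours are the holes; the tiles drawn are the pigeons.
To avoid 12 of any one colour, the worst case takes at most 11 of each colour.
That gives 11 + 11 + 11 + 11 + 11 + 11 + 11 + 11 + 11 = 99 tiles with no colour reaching 12.
The next tile forces some colour to 12, so 99 + 1 = 100.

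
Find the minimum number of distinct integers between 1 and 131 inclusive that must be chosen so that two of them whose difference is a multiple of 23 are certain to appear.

Integers whose pairwise differences are multiples of 23 are exactly those sharing a remainder mod 23. By the pigeonhole principle, the 23 residue classes mod 23 are the pigeonholes.
With 23 integers one could put 1 in each residue class and have no class reach 2.
The 24th integer pushes some class to 2, so 23·1 + 1 = 24.

24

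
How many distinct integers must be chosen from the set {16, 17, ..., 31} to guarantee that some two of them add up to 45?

Group the elements by complementary pair {x, 45−x}: {16,29}, {17,28}, {18,27}, …, giving 7 two-element pairs and 2 integers whose partner 45−x falls outside [16,31].
By pigeonhole, treating each of those 9 groups as a pigeonhole, one can pick one integer per group — 9 integers — with no two summing to 45.
The 10th integer lands in an occupied pair, forcing a sum of 45.

10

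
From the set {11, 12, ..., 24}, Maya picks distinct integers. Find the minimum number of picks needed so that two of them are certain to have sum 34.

9

A set avoiding the sum 34 can contain at most one of each pair {x, 34−x}, plus the 2 elements whose complement lies outside the range or equal to its own complement.
The integers 17, …, 24 (8 of them) are such a set: any two sum to at least 17+18 = 35 > 34.
Any 9th integer completes one of the 6 pairs, so 9 choices force a sum of 34.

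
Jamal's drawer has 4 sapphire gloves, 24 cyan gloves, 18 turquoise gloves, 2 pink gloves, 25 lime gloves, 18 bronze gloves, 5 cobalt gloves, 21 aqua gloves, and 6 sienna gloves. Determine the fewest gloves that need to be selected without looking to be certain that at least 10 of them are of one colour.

By the pigeonhole principle, put each drawn glove into a box by colour. The largest draw with every box below 10 takes min(count, 9) from each colour; colours with fewer than 9 contribute all they have.
Σ min(cᵢ, 9) = 4 + 9 + 9 + 2 + 9 + 9 + 5 + 9 + 6 = 62.
Draw number 62 + 1 = 63 must push one box to 10.

63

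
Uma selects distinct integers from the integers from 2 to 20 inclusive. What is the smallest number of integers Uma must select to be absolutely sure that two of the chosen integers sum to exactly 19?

12

Two chosen integers sum to 19 exactly when both halves of some pair {x, 19−x} with 2 ≤ x ≤ 19−x ≤ 17 are chosen — 8 such pairs.
The remaining 3 elements (those with no distinct partner in range) can never complete a 19-sum, so the worst case takes all of them and one from each pair: 3 + 8 = 11.
The 12th integer has to be the second member of some pair, so 11 + 1 = 12.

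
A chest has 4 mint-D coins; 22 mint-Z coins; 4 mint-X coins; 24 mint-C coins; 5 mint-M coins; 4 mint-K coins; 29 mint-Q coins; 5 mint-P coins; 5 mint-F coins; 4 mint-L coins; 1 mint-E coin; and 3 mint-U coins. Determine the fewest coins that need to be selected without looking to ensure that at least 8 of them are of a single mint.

Pigeonhole: put each drawn coin into a box by mint. The largest draw with every box below 8 takes min(count, 7) from each mint; mints with fewer than 7 contribute all they have.
Σ min(cᵢ, 7) = 4 + 7 + 4 + 7 + 5 + 4 + 7 + 5 + 5 + 4 + 1 + 3 = 56.
Draw number 56 + 1 = 57 must push one box to 8.

57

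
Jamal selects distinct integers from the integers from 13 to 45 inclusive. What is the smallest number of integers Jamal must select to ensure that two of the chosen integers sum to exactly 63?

Two chosen integers sum to 63 exactly when both halves of some pair {x, 63−x} with 18 ≤ x ≤ 63−x ≤ 45 are chosen — 14 such pairs.
The remaining 5 elements (those with no distinct partner in range) can never complete a 63-sum, so the worst case takes all of them and one from each pair: 5 + 14 = 19.
By pigeonhole, the 20th integer has to be the second member of some pair, so 19 + 1 = 20.

20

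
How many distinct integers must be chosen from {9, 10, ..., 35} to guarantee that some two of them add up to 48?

17

A set avoiding the sum 48 can contain at most one of each pair {x, 48−x}, plus the 5 elements whose complement lies outside the range or equal to its own complement.
The integers 9, …, 24 (16 of them) are such a set: any two sum to at least 9+10 = 19 and at most 23+24 = 47 < 48.
Pigeonhole: any 17th integer completes one of the 11 pairs, so 17 choices force a sum of 48.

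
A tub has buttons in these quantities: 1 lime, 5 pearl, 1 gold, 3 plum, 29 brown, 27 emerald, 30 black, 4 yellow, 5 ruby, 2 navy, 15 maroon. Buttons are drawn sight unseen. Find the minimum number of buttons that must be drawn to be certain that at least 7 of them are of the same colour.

An adversary could hand out at most 6 buttons per colour (7 colours run out sooner): 1 + 5 + 1 + 3 + 6 + 6 + 6 + 4 + 5 + 2 + 6 = 45 buttons and still no colour has 7.
One more button lands in a colour already at 6, so 46 draws are enough and 45 are not.

46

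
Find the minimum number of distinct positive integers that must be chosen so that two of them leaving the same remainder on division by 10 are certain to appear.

11

Pigeonhole: the 10 residue classes mod 10 are the pigeonholes.
With 10 integers one could put 1 in each residue class and have no class reach 2.
The 11th integer pushes some class to 2, so 10·1 + 1 = 11.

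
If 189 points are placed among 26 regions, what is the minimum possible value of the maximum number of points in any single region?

By the pigeonhole principle, the 26 regions are the holes and the 189 points are the pigeons.
If every region held at most 7 points, the total would be at most 26 × 7 = 182, which is less than 189.
So some region holds at least ⌈189/26⌉ = 8 points.

8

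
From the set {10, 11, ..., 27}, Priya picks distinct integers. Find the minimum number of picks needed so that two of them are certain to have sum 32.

13

A set avoiding the sum 32 can contain at most one of each pair {x, 32−x}, plus the 6 elements whose complement lies outside the range or equal to its own complement.
The integers 16, …, 27 (12 of them) are such a set: any two sum to at least 16+17 = 33 > 32.
Any 13th integer completes one of the 6 pairs, so 13 choices force a sum of 32.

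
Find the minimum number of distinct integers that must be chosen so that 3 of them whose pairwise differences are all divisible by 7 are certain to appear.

Integers whose pairwise differences are multiples of 7 are exactly those sharing a remainder mod 7. By pigeonhole, the 7 residue classes mod 7 are the pigeonholes.
With 14 integers one could put 2 in each residue class and have no class reach 3.
The 15th integer pushes some class to 3, so 7·2 + 1 = 15.

15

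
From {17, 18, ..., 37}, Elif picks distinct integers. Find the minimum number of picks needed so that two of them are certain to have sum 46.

16

Group the elements by complementary pair {x, 46−x}: {17,29}, {18,28}, {19,27}, …, giving 6 two-element pairs, the single value 23 (it cannot pair with itself since the integers are distinct), and 8 integers whose partner 46−x falls outside [17,37].
Pigeonhole: treating each of those 15 groups as a pigeonhole, one can pick one integer per group — 15 integers — with no two summing to 46.
The 16th integer lands in an occupied pair, forcing a sum of 46.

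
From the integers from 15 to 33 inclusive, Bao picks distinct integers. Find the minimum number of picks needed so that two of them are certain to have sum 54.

A set avoiding the sum 54 can contain at most one of each pair {x, 54−x}, plus the 7 elements whose complement lies outside the range or equal to its own complement.
The integers 15, …, 27 (13 of them) are such a set: any two sum to at least 15+16 = 31 and at most 26+27 = 53 < 54.
By pigeonhole, any 14th integer completes one of the 6 pairs, so 14 choices force a sum of 54.

14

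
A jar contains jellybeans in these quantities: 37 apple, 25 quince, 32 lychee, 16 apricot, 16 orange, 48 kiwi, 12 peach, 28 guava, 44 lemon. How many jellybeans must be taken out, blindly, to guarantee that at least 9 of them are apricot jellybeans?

251

In the worst case for collecting apricot jellybeans, every non-apricot jellybean comes out first.
There are 37 + 25 + 32 + 16 + 48 + 12 + 28 + 44 = 242 non-apricot jellybeans altogether.
After those, each further jellybean must be apricot, so 242 + 9 = 251 draws guarantee 9 apricot jellybeans.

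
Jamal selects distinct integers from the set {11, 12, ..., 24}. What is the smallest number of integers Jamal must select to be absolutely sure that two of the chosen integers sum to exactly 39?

10

Two chosen integers sum to 39 exactly when both halves of some pair {x, 39−x} with 15 ≤ x ≤ 39−x ≤ 24 are chosen — 5 such pairs.
The remaining 4 elements (those with no distinct partner in range) can never complete a 39-sum, so the worst case takes all of them and one from each pair: 4 + 5 = 9.
By the pigeonhole principle, the 10th integer has to be the second member of some pair, so 9 + 1 = 10.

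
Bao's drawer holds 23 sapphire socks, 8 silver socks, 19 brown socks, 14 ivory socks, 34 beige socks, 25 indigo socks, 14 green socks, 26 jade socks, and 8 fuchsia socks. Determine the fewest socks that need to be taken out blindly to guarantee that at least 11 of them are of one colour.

87

An adversary could hand out at most 10 socks per colour (silver, fuchsia run out sooner): 10 + 8 + 10 + 10 + 10 + 10 + 10 + 10 + 8 = 86 socks and still no colour has 11.
Pigeonhole: one more sock lands in a colour already at 10, so 87 draws are enough and 86 are not.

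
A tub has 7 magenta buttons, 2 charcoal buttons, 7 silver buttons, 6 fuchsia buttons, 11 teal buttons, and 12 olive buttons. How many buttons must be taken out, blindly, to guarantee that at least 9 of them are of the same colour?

39

Put each drawn button into a box by colour. The largest draw with every box below 9 takes min(count, 8) from each colour; colours with fewer than 8 contribute all they have.
Σ min(cᵢ, 8) = 7 + 2 + 7 + 6 + 8 + 8 = 38.
Draw number 38 + 1 = 39 must push one box to 9.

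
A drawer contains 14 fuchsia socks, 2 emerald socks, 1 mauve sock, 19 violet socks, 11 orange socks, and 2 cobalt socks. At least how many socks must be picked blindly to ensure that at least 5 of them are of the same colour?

18

Put each drawn sock into a box by colour. The largest draw with every box below 5 takes min(count, 4) from each colour; colours with fewer than 4 contribute all they have.
Σ min(cᵢ, 4) = 4 + 2 + 1 + 4 + 4 + 2 = 17.
Draw number 17 + 1 = 18 must push one box to 5.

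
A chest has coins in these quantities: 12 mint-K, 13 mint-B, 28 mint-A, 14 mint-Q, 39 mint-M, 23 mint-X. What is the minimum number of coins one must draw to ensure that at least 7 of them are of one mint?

37

An adversary could hand out at most 6 coins per mint: 6 + 6 + 6 + 6 + 6 + 6 = 36 coins and still no mint has 7.
One more coin lands in a mint already at 6, so 37 draws are enough and 36 are not.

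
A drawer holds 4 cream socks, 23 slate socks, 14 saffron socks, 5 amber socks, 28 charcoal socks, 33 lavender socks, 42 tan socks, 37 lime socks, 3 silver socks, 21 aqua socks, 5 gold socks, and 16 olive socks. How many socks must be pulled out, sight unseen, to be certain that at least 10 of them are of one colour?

90

An adversary could hand out at most 9 socks per colour (4 colours run out sooner): 4 + 9 + 9 + 5 + 9 + 9 + 9 + 9 + 3 + 9 + 5 + 9 = 89 socks and still no colour has 10.
One more sock lands in a colour already at 9, so 90 draws are enough and 89 are not.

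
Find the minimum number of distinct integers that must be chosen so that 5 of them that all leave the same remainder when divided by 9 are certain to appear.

37

The 9 residue classes mod 9 are the pigeonholes.
With 36 integers one could put 4 in each residue class and have no class reach 5.
The 37th integer pushes some class to 5, so 9·4 + 1 = 37.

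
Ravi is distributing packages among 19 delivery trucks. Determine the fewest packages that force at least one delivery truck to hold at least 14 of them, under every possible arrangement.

248

With 247 packages one could put exactly 13 in each of the 19 delivery trucks, and no delivery truck would reach 14.
By pigeonhole, one more package must land in a delivery truck that already has 13, giving it 14.
So 19 × 13 + 1 = 248 packages are required.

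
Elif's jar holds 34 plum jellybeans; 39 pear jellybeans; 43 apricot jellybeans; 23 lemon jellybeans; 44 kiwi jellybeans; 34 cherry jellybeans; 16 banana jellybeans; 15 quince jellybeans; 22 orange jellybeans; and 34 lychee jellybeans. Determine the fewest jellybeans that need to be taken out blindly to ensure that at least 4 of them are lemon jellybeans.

285

In the worst case for collecting lemon jellybeans, every non-lemon jellybean comes out first.
There are 34 + 39 + 43 + 44 + 34 + 16 + 15 + 22 + 34 = 281 non-lemon jellybeans altogether.
After those, each further jellybean must be lemon, so 281 + 4 = 285 draws guarantee 4 lemon jellybeans.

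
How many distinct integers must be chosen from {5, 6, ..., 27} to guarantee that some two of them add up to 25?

16

A set avoiding the sum 25 can contain at most one of each pair {x, 25−x}, plus the 7 elements whose complement lies outside the range.
The integers 13, …, 27 (15 of them) are such a set: any two sum to at least 13+14 = 27 > 25.
By pigeonhole, any 16th integer completes one of the 8 pairs, so 16 choices force a sum of 25.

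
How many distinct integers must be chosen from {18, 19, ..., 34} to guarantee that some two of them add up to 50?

11

Two chosen integers sum to 50 exactly when both halves of some pair {x, 50−x} with 18 ≤ x ≤ 50−x ≤ 32 are chosen — 7 such pairs.
The remaining 3 elements (those with no distinct partner in range) can never complete a 50-sum, so the worst case takes all of them and one from each pair: 3 + 7 = 10.
By pigeonhole, the 11th integer has to be the second member of some pair, so 10 + 1 = 11.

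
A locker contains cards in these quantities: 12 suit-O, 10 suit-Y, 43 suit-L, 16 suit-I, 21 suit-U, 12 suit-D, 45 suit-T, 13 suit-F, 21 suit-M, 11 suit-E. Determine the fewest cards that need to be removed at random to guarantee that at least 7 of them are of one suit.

The 10 suits are the holes; the cards drawn are the pigeons.
To avoid 7 of any one suit, the worst case takes at most 6 of each suit.
That gives 6 + 6 + 6 + 6 + 6 + 6 + 6 + 6 + 6 + 6 = 60 cards with no suit reaching 7.
The next card forces some suit to 7, so 60 + 1 = 61.

61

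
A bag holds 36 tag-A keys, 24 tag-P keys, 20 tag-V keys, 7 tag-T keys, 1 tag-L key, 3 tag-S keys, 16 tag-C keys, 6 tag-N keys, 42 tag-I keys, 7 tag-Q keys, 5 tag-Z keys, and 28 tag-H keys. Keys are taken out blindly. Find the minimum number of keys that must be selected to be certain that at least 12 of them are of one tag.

An adversary could hand out at most 11 keys per tag (6 tags run out sooner): 11 + 11 + 11 + 7 + 1 + 3 + 11 + 6 + 11 + 7 + 5 + 11 = 95 keys and still no tag has 12.
Pigeonhole: one more key lands in a tag already at 11, so 96 draws are enough and 95 are not.

96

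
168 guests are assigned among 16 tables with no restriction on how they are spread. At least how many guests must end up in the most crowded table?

11

By the pigeonhole principle, the 16 tables are the holes and the 168 guests are the pigeons.
If every table held at most 10 guests, the total would be at most 16 × 10 = 160, which is less than 168.
So some table holds at least ⌈168/16⌉ = 11 guests.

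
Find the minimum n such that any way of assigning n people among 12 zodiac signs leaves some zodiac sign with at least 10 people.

With 108 people one could put exactly 9 in each of the 12 zodiac signs, and no zodiac sign would reach 10.
Pigeonhole: one more person must land in a zodiac sign that already has 9, giving it 10.
So 12 × 9 + 1 = 109 people are required.

109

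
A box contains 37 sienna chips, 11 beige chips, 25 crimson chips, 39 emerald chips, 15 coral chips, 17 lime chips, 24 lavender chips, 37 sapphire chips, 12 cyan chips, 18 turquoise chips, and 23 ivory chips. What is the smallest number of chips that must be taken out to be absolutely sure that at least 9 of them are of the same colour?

89

An adversary could hand out at most 8 chips per colour: 8 + 8 + 8 + 8 + 8 + 8 + 8 + 8 + 8 + 8 + 8 = 88 chips and still no colour has 9.
By the pigeonhole principle, one more chip lands in a colour already at 8, so 89 draws are enough and 88 are not.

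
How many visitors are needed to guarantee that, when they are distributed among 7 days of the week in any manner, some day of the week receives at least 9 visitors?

With 56 visitors one could put exactly 8 in each of the 7 days of the week, and no day of the week would reach 9.
Pigeonhole: one more visitor must land in a day of the week that already has 8, giving it 9.
So 7 × 8 + 1 = 57 visitors are required.

57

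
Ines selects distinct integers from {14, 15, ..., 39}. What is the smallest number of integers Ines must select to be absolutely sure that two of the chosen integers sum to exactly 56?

Group the elements by complementary pair {x, 56−x}: {17,39}, {18,38}, {19,37}, …, giving 11 two-element pairs, the single value 28 (it cannot pair with itself since the integers are distinct), and 3 integers whose partner 56−x falls outside [14,39].
Treating each of those 15 groups as a pigeonhole, one can pick one integer per group — 15 integers — with no two summing to 56.
The 16th integer lands in an occupied pair, forcing a sum of 56.

16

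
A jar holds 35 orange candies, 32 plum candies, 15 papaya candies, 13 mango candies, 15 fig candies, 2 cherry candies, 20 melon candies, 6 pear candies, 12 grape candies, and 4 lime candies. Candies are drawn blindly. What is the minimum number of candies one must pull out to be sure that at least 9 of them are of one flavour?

69

An adversary could hand out at most 8 candies per flavour (cherry, pear, lime run out sooner): 8 + 8 + 8 + 8 + 8 + 2 + 8 + 6 + 8 + 4 = 68 candies and still no flavour has 9.
One more candy lands in a flavour already at 8, so 69 draws are enough and 68 are not.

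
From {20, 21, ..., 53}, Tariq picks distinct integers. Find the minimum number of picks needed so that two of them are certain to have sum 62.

24

A set avoiding the sum 62 can contain at most one of each pair {x, 62−x}, plus the 12 elements whose complement lies outside the range or equal to its own complement.
The integers 31, …, 53 (23 of them) are such a set: any two sum to at least 31+32 = 63 > 62.
By pigeonhole, any 24th integer completes one of the 11 pairs, so 24 choices force a sum of 62.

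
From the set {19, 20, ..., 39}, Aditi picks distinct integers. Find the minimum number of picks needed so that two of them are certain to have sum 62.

A set avoiding the sum 62 can contain at most one of each pair {x, 62−x}, plus the 5 elements whose complement lies outside the range or equal to its own complement.
The integers 19, …, 31 (13 of them) are such a set: any two sum to at least 19+20 = 39 and at most 30+31 = 61 < 62.
By the pigeonhole principle, any 14th integer completes one of the 8 pairs, so 14 choices force a sum of 62.

14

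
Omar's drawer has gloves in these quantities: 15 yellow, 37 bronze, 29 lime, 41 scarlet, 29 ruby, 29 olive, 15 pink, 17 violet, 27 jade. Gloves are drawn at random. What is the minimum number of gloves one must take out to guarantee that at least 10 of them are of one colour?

82

The 9 colours are the holes; the gloves drawn are the pigeons.
To avoid 10 of any one colour, the worst case takes at most 9 of each colour.
That gives 9 + 9 + 9 + 9 + 9 + 9 + 9 + 9 + 9 = 81 gloves with no colour reaching 10.
The next glove forces some colour to 10, so 81 + 1 = 82.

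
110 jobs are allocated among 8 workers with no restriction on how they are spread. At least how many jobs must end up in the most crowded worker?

14

The 8 workers are the holes and the 110 jobs are the pigeons.
If every worker held at most 13 jobs, the total would be at most 8 × 13 = 104, which is less than 110.
So some worker holds at least ⌈110/8⌉ = 14 jobs.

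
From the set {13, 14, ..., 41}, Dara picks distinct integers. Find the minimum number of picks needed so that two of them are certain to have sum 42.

A set avoiding the sum 42 can contain at most one of each pair {x, 42−x}, plus the 13 elements whose complement lies outside the range or equal to its own complement.
The integers 21, …, 41 (21 of them) are such a set: any two sum to at least 21+22 = 43 > 42.
Any 22nd integer completes one of the 8 pairs, so 22 choices force a sum of 42.

22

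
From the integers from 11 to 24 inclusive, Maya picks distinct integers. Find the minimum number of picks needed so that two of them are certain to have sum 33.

9

Group the elements by complementary pair {x, 33−x}: {11,22}, {12,21}, {13,20}, …, giving 6 two-element pairs and 2 integers whose partner 33−x falls outside [11,24].
Pigeonhole: treating each of those 8 groups as a pigeonhole, one can pick one integer per group — 8 integers — with no two summing to 33.
The 9th integer lands in an occupied pair, forcing a sum of 33.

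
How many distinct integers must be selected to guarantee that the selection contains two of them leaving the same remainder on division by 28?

Pigeonhole: the 28 residue classes mod 28 are the pigeonholes.
With 28 integers one could put 1 in each residue class and have no class reach 2.
The 29th integer pushes some class to 2, so 28·1 + 1 = 29.

29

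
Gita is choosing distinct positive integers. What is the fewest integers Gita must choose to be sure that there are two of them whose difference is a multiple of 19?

Integers whose pairwise differences are multiples of 19 are exactly those sharing a remainder mod 19. By the pigeonhole principle, the 19 residue classes mod 19 are the pigeonholes.
With 19 integers one could put 1 in each residue class and have no class reach 2.
The 20th integer pushes some class to 2, so 19·1 + 1 = 20.

20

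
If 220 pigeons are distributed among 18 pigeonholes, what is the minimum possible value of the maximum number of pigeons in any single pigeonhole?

13

Pigeonhole: the 18 pigeonholes are the holes and the 220 pigeons are the pigeons.
If every pigeonhole held at most 12 pigeons, the total would be at most 18 × 12 = 216, which is less than 220.
So some pigeonhole holds at least ⌈220/18⌉ = 13 pigeons.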